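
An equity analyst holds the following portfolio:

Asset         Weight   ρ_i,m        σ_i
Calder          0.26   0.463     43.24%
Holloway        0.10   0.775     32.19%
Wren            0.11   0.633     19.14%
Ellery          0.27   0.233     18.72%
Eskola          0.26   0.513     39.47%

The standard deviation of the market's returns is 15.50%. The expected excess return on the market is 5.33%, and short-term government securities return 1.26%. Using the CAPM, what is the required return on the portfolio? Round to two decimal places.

β_Calder = 0.463 × 43.24% / 15.50% = 1.2916
β_Holloway = 0.775 × 32.19% / 15.50% = 1.6095
β_Wren = 0.633 × 19.14% / 15.50% = 0.7817
β_Ellery = 0.233 × 18.72% / 15.50% = 0.2814
β_Eskola = 0.513 × 39.47% / 15.50% = 1.3063
β_P = Σ w_i β_i = 0.26×1.2916 + 0.10×1.6095 + 0.11×0.7817 + 0.27×0.2814 + 0.26×1.3063 = 0.9984
E(R_P) = R_f + β_P × MRP = 1.26% + 0.9984 × 5.33% = 6.58%

6.58%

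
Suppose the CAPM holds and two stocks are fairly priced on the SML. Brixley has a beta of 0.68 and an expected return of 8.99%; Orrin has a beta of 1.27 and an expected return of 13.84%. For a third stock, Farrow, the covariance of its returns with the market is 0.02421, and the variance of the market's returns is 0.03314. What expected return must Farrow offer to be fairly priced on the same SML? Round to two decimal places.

9.41%

MRP = (13.84% − 8.99%) / (1.27 − 0.68) = 8.2203%
R_f = 8.99% − 0.68 × 8.2203% = 3.4002%
β_Farrow = Cov / Var(R_m) = 0.02421 / 0.03314 = 0.7305
E(R_Farrow) = R_f + β × MRP = 3.4002% + 0.7305 × 8.2203% = 9.41%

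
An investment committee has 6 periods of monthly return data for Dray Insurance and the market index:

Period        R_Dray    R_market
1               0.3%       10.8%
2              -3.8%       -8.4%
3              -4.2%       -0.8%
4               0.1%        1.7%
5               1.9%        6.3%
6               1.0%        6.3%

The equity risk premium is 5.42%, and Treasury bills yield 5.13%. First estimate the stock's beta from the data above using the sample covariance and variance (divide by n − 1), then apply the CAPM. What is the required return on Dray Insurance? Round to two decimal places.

6.78%

Mean R_i = (0.3 − 3.8 − 4.2 + 0.1 + 1.9 + 1.0) / 6 = -0.7833%
Mean R_m = (10.8 − 8.4 − 0.8 + 1.7 + 6.3 + 6.3) / 6 = 2.6500%
Σ(R_i − R̄_i)(R_m − R̄_m) = 69.4150  ⇒  Cov = 69.4150 / 5 = 13.8830
Σ(R_m − R̄_m)² = 227.9750  ⇒  Var(R_m) = 227.9750 / 5 = 45.5950
β = Cov / Var(R_m) = 13.8830 / 45.5950 = 0.3045
E(R) = R_f + β × MRP = 5.13% + 0.3045 × 5.42% = 6.78%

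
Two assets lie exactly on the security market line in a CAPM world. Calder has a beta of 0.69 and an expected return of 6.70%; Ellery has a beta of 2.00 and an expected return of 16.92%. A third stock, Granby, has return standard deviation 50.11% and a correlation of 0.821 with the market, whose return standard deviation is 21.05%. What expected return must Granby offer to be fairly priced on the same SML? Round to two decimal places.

MRP = (16.92% − 6.70%) / (2.00 − 0.69) = 7.8015%
R_f = 6.70% − 0.69 × 7.8015% = 1.3170%
β_Granby = ρ·σ_i/σ_m = 0.821 × 50.11 / 21.05 = 1.9544
E(R_Granby) = R_f + β × MRP = 1.3170% + 1.9544 × 7.8015% = 16.56%

16.56%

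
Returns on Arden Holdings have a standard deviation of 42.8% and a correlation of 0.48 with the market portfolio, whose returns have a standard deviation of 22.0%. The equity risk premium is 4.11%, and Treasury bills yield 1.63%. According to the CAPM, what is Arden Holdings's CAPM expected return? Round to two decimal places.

β = ρ × σ_i / σ_m = 0.48 × 42.8% / 22.0% = 0.9338
E(R) = 1.63% + 0.9338 × 4.11% = 5.47%

5.47%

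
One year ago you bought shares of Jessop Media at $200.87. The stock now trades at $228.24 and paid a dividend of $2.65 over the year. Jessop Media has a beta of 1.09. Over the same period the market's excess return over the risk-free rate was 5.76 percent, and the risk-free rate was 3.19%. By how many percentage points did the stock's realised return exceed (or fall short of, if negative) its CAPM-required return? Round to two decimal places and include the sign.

Realised HPR = (P1 + D1 − P0) / P0 = (228.24 + 2.65 − 200.87) / 200.87 = 30.02 / 200.87 = 14.9450%
CAPM required = R_f + β·MRP = 3.19% + 1.09 × 5.76% = 9.4684%
α = realised − required = 14.9450% − 9.4684% = +5.48%

+5.48%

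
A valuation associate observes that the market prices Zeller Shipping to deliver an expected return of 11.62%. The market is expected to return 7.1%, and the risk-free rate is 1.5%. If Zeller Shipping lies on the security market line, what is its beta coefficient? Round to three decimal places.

1.807

MRP = 7.1% − 1.5% = 5.60%
β = (E(R) − R_f) / MRP = (11.62% − 1.5%) / 5.6% = 10.12% / 5.6% = 1.807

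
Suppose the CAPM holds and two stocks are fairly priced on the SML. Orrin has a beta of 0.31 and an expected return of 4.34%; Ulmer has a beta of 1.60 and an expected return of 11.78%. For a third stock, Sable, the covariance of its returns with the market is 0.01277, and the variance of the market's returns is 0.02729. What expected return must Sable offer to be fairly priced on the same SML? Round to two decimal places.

5.25%

MRP = (11.78% − 4.34%) / (1.60 − 0.31) = 5.7674%
R_f = 4.34% − 0.31 × 5.7674% = 2.5521%
β_Sable = Cov / Var(R_m) = 0.01277 / 0.02729 = 0.4679
E(R_Sable) = R_f + β × MRP = 2.5521% + 0.4679 × 5.7674% = 5.25%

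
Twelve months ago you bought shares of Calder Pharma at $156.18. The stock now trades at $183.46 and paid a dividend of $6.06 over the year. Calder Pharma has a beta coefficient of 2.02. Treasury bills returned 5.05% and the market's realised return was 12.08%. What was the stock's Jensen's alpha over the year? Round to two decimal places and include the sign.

+2.10%

Realised HPR = (P1 + D1 − P0) / P0 = (183.46 + 6.06 − 156.18) / 156.18 = 33.34 / 156.18 = 21.3472%
MRP = 12.08% − 5.05% = 7.03%
CAPM required = R_f + β·MRP = 5.05% + 2.02 × 7.03% = 19.2506%
α = realised − required = 21.3472% − 19.2506% = +2.10%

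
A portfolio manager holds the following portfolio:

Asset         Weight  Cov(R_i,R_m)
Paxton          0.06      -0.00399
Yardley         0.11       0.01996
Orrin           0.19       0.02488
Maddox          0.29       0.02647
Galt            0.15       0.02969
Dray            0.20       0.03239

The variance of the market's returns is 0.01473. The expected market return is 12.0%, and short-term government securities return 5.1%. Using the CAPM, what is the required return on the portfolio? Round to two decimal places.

β_Paxton = -0.00399 / 0.01473 = -0.2709
β_Yardley = 0.01996 / 0.01473 = 1.3551
β_Orrin = 0.02488 / 0.01473 = 1.6891
β_Maddox = 0.02647 / 0.01473 = 1.7970
β_Galt = 0.02969 / 0.01473 = 2.0156
β_Dray = 0.03239 / 0.01473 = 2.1989
β_P = Σ w_i β_i = 0.06×-0.2709 + 0.11×1.3551 + 0.19×1.6891 + 0.29×1.7970 + 0.15×2.0156 + 0.20×2.1989 = 1.7170
MRP = 12.0% − 5.1% = 6.90%
E(R_P) = R_f + β_P × MRP = 5.1% + 1.7170 × 6.9% = 16.95%

16.95%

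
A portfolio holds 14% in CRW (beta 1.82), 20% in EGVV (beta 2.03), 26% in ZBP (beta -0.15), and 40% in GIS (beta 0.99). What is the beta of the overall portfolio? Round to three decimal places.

1.018

β_P = Σ w_i β_i = 0.14×1.82 + 0.20×2.03 + 0.26×-0.15 + 0.40×0.99 = 1.0178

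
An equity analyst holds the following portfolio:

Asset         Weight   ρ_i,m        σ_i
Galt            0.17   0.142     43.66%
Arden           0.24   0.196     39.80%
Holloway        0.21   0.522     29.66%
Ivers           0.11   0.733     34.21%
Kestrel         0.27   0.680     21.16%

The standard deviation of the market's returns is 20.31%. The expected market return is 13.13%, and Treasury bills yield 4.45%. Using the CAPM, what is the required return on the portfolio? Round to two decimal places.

9.93%

β_Galt = 0.142 × 43.66% / 20.31% = 0.3053
β_Arden = 0.196 × 39.80% / 20.31% = 0.3841
β_Holloway = 0.522 × 29.66% / 20.31% = 0.7623
β_Ivers = 0.733 × 34.21% / 20.31% = 1.2347
β_Kestrel = 0.680 × 21.16% / 20.31% = 0.7085
β_P = Σ w_i β_i = 0.17×0.3053 + 0.24×0.3841 + 0.21×0.7623 + 0.11×1.2347 + 0.27×0.7085 = 0.6313
MRP = 13.13% − 4.45% = 8.68%
E(R_P) = R_f + β_P × MRP = 4.45% + 0.6313 × 8.68% = 9.93%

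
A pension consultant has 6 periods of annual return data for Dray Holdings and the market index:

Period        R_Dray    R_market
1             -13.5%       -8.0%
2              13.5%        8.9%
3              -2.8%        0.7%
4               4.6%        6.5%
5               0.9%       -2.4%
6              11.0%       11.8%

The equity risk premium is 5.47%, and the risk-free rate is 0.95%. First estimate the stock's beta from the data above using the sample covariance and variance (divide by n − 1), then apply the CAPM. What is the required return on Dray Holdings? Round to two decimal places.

Mean R_i = (-13.5 + 13.5 − 2.8 + 4.6 + 0.9 + 11.0) / 6 = 2.2833%
Mean R_m = (-8.0 + 8.9 + 0.7 + 6.5 − 2.4 + 11.8) / 6 = 2.9167%
Σ(R_i − R̄_i)(R_m − R̄_m) = 343.7717  ⇒  Cov = 343.7717 / 5 = 68.7543
Σ(R_m − R̄_m)² = 279.9083  ⇒  Var(R_m) = 279.9083 / 5 = 55.9817
β = Cov / Var(R_m) = 68.7543 / 55.9817 = 1.2282
E(R) = R_f + β × MRP = 0.95% + 1.2282 × 5.47% = 7.67%

7.67%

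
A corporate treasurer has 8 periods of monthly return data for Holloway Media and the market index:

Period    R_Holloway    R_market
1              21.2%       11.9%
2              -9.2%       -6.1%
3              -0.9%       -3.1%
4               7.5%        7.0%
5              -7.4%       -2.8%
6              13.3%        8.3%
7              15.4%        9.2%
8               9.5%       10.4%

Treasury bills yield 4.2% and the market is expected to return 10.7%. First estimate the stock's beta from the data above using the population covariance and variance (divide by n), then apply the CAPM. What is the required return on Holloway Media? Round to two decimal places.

Mean R_i = (21.2 − 9.2 − 0.9 + 7.5 − 7.4 + 13.3 + 15.4 + 9.5) / 8 = 6.1750%
Mean R_m = (11.9 − 6.1 − 3.1 + 7.0 − 2.8 + 8.3 + 9.2 + 10.4) / 8 = 4.3500%
Σ(R_i − R̄_i)(R_m − R̄_m) = 520.3900  ⇒  Cov = 520.3900 / 8 = 65.0488
Σ(R_m − R̄_m)² = 355.5800  ⇒  Var(R_m) = 355.5800 / 8 = 44.4475
β = Cov / Var(R_m) = 65.0488 / 44.4475 = 1.4635
MRP = 10.7% − 4.2% = 6.50%
E(R) = R_f + β × MRP = 4.2% + 1.4635 × 6.5% = 13.71%

13.71%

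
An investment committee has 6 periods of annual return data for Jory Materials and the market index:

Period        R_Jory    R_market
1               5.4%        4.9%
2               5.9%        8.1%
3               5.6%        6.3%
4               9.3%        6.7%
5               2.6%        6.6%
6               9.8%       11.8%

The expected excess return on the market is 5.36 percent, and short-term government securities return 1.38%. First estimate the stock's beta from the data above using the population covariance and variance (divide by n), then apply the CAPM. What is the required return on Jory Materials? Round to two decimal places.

Mean R_i = (5.4 + 5.9 + 5.6 + 9.3 + 2.6 + 9.8) / 6 = 6.4333%
Mean R_m = (4.9 + 8.1 + 6.3 + 6.7 + 6.6 + 11.8) / 6 = 7.4000%
Σ(R_i − R̄_i)(R_m − R̄_m) = 19.0000  ⇒  Cov = 19.0000 / 6 = 3.1667
Σ(R_m − R̄_m)² = 28.4400  ⇒  Var(R_m) = 28.4400 / 6 = 4.7400
β = Cov / Var(R_m) = 3.1667 / 4.7400 = 0.6681
E(R) = R_f + β × MRP = 1.38% + 0.6681 × 5.36% = 4.96%

4.96%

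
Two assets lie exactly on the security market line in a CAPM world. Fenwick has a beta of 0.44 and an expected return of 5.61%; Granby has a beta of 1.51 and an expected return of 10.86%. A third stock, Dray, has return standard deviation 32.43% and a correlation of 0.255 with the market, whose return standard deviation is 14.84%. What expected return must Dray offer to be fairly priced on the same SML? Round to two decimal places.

MRP = (10.86% − 5.61%) / (1.51 − 0.44) = 4.9065%
R_f = 5.61% − 0.44 × 4.9065% = 3.4511%
β_Dray = ρ·σ_i/σ_m = 0.255 × 32.43 / 14.84 = 0.5573
E(R_Dray) = R_f + β × MRP = 3.4511% + 0.5573 × 4.9065% = 6.19%

6.19%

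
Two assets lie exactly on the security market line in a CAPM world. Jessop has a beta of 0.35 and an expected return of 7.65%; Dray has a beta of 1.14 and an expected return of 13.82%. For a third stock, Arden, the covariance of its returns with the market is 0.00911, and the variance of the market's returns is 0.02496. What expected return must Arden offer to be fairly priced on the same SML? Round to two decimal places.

7.77%

MRP = (13.82% − 7.65%) / (1.14 − 0.35) = 7.8101%
R_f = 7.65% − 0.35 × 7.8101% = 4.9165%
β_Arden = Cov / Var(R_m) = 0.00911 / 0.02496 = 0.3650
E(R_Arden) = R_f + β × MRP = 4.9165% + 0.3650 × 7.8101% = 7.77%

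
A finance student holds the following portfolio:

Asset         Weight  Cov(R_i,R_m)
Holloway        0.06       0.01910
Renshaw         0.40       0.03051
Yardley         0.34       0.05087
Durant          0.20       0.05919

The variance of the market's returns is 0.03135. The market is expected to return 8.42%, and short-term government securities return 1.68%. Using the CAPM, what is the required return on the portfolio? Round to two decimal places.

10.81%

β_Holloway = 0.01910 / 0.03135 = 0.6093
β_Renshaw = 0.03051 / 0.03135 = 0.9732
β_Yardley = 0.05087 / 0.03135 = 1.6226
β_Durant = 0.05919 / 0.03135 = 1.8880
β_P = Σ w_i β_i = 0.06×0.6093 + 0.40×0.9732 + 0.34×1.6226 + 0.20×1.8880 = 1.3551
MRP = 8.42% − 1.68% = 6.74%
E(R_P) = R_f + β_P × MRP = 1.68% + 1.3551 × 6.74% = 10.81%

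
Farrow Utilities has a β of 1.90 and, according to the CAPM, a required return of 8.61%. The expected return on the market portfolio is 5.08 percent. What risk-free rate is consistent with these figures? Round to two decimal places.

1.16%

E(R) = R_f + β(E(R_m) − R_f) = R_f(1 − β) + β·E(R_m)
8.61% = R_f × (1 − 1.90) + 1.90 × 5.08%
8.61% = R_f × -0.90 + 9.6520%
R_f = (8.61% − 9.6520%) / -0.90 = 1.16%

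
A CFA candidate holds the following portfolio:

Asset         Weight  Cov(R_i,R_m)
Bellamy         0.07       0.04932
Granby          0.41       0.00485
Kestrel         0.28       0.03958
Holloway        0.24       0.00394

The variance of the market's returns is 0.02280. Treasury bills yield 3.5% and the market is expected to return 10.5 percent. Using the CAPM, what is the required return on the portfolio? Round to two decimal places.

β_Bellamy = 0.04932 / 0.02280 = 2.1632
β_Granby = 0.00485 / 0.02280 = 0.2127
β_Kestrel = 0.03958 / 0.02280 = 1.7360
β_Holloway = 0.00394 / 0.02280 = 0.1728
β_P = Σ w_i β_i = 0.07×2.1632 + 0.41×0.2127 + 0.28×1.7360 + 0.24×0.1728 = 0.7662
MRP = 10.5% − 3.5% = 7.00%
E(R_P) = R_f + β_P × MRP = 3.5% + 0.7662 × 7.0% = 8.86%

8.86%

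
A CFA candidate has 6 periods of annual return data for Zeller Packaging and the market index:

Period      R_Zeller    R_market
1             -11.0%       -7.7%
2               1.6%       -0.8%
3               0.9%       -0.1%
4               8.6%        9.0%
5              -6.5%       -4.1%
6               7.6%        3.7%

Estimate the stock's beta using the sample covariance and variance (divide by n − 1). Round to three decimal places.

Mean R_i = (-11.0 + 1.6 + 0.9 + 8.6 − 6.5 + 7.6) / 6 = 0.2000%
Mean R_m = (-7.7 − 0.8 − 0.1 + 9.0 − 4.1 + 3.7) / 6 = 0.0000%
Σ(R_i − R̄_i)(R_m − R̄_m) = 215.5000  ⇒  Cov = 215.5000 / 5 = 43.1000
Σ(R_m − R̄_m)² = 171.4400  ⇒  Var(R_m) = 171.4400 / 5 = 34.2880
β = Cov / Var(R_m) = 43.1000 / 34.2880 = 1.2570

1.257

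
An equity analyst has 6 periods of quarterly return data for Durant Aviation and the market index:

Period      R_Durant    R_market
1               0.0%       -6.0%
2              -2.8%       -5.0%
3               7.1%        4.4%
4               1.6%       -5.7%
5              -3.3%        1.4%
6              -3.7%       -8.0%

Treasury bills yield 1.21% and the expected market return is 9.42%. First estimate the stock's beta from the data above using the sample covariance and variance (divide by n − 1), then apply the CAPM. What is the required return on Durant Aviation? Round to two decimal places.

5.18%

Mean R_i = (0.0 − 2.8 + 7.1 + 1.6 − 3.3 − 3.7) / 6 = -0.1833%
Mean R_m = (-6.0 − 5.0 + 4.4 − 5.7 + 1.4 − 8.0) / 6 = -3.1500%
Σ(R_i − R̄_i)(R_m − R̄_m) = 57.6350  ⇒  Cov = 57.6350 / 5 = 11.5270
Σ(R_m − R̄_m)² = 119.2750  ⇒  Var(R_m) = 119.2750 / 5 = 23.8550
β = Cov / Var(R_m) = 11.5270 / 23.8550 = 0.4832
MRP = 9.42% − 1.21% = 8.21%
E(R) = R_f + β × MRP = 1.21% + 0.4832 × 8.21% = 5.18%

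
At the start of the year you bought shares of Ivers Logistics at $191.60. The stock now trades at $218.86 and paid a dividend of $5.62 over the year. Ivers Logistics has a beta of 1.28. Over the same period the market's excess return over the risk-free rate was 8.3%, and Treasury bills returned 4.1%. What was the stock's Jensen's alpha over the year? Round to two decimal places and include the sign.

+2.44%

Realised HPR = (P1 + D1 − P0) / P0 = (218.86 + 5.62 − 191.60) / 191.60 = 32.88 / 191.60 = 17.1608%
CAPM required = R_f + β·MRP = 4.1% + 1.28 × 8.3% = 14.7240%
α = realised − required = 17.1608% − 14.7240% = +2.44%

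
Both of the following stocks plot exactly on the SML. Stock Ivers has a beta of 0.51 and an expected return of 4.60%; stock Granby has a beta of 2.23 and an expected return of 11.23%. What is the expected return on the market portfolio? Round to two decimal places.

6.49%

Both satisfy E(R) = R_f + β·MRP, so the slope of the SML is
MRP = (11.23% − 4.60%) / (2.23 − 0.51) = 6.63% / 1.72 = 3.8547%
R_f = E(R_Ivers) − β_Ivers·MRP = 4.60% − 0.51 × 3.8547% = 2.6341%
E(R_m) = R_f + MRP = 2.6341% + 3.8547% = 6.49%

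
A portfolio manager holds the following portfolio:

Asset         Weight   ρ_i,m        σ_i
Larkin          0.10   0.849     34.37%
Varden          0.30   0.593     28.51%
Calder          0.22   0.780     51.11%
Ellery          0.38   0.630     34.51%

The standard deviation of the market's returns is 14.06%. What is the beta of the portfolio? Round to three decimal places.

1.780

β_Larkin = 0.849 × 34.37% / 14.06% = 2.0754
β_Varden = 0.593 × 28.51% / 14.06% = 1.2024
β_Calder = 0.780 × 51.11% / 14.06% = 2.8354
β_Ellery = 0.630 × 34.51% / 14.06% = 1.5463
β_P = Σ w_i β_i = 0.10×2.0754 + 0.30×1.2024 + 0.22×2.8354 + 0.38×1.5463 = 1.7796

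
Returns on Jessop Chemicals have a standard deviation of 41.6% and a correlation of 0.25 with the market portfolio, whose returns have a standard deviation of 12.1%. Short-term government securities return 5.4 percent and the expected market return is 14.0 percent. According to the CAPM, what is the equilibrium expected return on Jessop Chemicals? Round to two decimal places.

12.79%

β = ρ × σ_i / σ_m = 0.25 × 41.6% / 12.1% = 0.8595
MRP = 14.0% − 5.4% = 8.60%
E(R) = 5.4% + 0.8595 × 8.6% = 12.79%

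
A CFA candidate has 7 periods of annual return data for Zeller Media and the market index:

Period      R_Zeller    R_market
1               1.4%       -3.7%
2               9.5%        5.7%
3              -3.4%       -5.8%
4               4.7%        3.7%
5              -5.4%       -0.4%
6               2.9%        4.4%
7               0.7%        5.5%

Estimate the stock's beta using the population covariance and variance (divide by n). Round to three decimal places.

0.696

Mean R_i = (1.4 + 9.5 − 3.4 + 4.7 − 5.4 + 2.9 + 0.7) / 7 = 1.4857%
Mean R_m = (-3.7 + 5.7 − 5.8 + 3.7 − 0.4 + 4.4 + 5.5) / 7 = 1.3429%
Σ(R_i − R̄_i)(R_m − R̄_m) = 90.8843  ⇒  Cov = 90.8843 / 7 = 12.9835
Σ(R_m − R̄_m)² = 130.6571  ⇒  Var(R_m) = 130.6571 / 7 = 18.6653
β = Cov / Var(R_m) = 12.9835 / 18.6653 = 0.6956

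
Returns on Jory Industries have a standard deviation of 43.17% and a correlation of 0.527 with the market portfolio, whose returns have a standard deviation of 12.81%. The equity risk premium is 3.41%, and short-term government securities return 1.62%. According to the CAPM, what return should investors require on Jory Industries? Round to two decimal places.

7.68%

β = ρ × σ_i / σ_m = 0.527 × 43.17% / 12.81% = 1.7760
E(R) = 1.62% + 1.7760 × 3.41% = 7.68%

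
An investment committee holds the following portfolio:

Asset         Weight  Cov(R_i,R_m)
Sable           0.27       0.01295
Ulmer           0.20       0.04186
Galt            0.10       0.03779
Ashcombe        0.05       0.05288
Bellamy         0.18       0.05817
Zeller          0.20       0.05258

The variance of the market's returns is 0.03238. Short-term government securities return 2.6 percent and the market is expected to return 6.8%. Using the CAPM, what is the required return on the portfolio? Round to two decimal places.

7.69%

β_Sable = 0.01295 / 0.03238 = 0.3999
β_Ulmer = 0.04186 / 0.03238 = 1.2928
β_Galt = 0.03779 / 0.03238 = 1.1671
β_Ashcombe = 0.05288 / 0.03238 = 1.6331
β_Bellamy = 0.05817 / 0.03238 = 1.7965
β_Zeller = 0.05258 / 0.03238 = 1.6238
β_P = Σ w_i β_i = 0.27×0.3999 + 0.20×1.2928 + 0.10×1.1671 + 0.05×1.6331 + 0.18×1.7965 + 0.20×1.6238 = 1.2130
MRP = 6.8% − 2.6% = 4.20%
E(R_P) = R_f + β_P × MRP = 2.6% + 1.2130 × 4.2% = 7.69%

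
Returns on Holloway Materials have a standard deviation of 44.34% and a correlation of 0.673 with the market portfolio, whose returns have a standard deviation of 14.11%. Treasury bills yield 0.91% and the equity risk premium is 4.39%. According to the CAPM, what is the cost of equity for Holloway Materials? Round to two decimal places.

10.19%

β = ρ × σ_i / σ_m = 0.673 × 44.34% / 14.11% = 2.1149
E(R) = 0.91% + 2.1149 × 4.39% = 10.19%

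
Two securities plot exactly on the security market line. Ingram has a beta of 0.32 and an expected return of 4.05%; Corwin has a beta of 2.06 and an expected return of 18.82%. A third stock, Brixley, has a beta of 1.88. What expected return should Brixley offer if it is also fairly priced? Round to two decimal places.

17.29%

MRP (SML slope) = (18.82% − 4.05%) / (2.06 − 0.32) = 14.77% / 1.74 = 8.4885%
R_f (intercept) = 4.05% − 0.32 × 8.4885% = 1.3337%
E(R_Brixley) = R_f + β × MRP = 1.3337% + 1.88 × 8.4885% = 17.29%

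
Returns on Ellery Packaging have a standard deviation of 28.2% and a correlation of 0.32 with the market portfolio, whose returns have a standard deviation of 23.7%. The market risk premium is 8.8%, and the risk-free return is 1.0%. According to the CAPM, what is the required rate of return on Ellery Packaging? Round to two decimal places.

β = ρ × σ_i / σ_m = 0.32 × 28.2% / 23.7% = 0.3808
E(R) = 1.0% + 0.3808 × 8.8% = 4.35%

4.35%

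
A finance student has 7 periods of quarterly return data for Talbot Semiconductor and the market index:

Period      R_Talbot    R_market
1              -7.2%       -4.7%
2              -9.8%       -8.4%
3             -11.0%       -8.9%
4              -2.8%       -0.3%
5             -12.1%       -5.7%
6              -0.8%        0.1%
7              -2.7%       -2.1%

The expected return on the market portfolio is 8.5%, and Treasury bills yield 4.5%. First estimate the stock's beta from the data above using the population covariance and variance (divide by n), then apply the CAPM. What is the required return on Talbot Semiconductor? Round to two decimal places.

9.01%

Mean R_i = (-7.2 − 9.8 − 11.0 − 2.8 − 12.1 − 0.8 − 2.7) / 7 = -6.6286%
Mean R_m = (-4.7 − 8.4 − 8.9 − 0.3 − 5.7 + 0.1 − 2.1) / 7 = -4.2857%
Σ(R_i − R̄_i)(R_m − R̄_m) = 90.6029  ⇒  Cov = 90.6029 / 7 = 12.9433
Σ(R_m − R̄_m)² = 80.2886  ⇒  Var(R_m) = 80.2886 / 7 = 11.4698
β = Cov / Var(R_m) = 12.9433 / 11.4698 = 1.1285
MRP = 8.5% − 4.5% = 4.00%
E(R) = R_f + β × MRP = 4.5% + 1.1285 × 4.0% = 9.01%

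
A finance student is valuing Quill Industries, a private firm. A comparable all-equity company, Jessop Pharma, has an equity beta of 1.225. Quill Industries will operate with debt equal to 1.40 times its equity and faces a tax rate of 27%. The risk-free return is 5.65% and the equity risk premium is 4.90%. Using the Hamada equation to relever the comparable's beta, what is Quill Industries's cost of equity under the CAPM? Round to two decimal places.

17.79%

β_L = β_U × [1 + (1 − t)(D/E)] = 1.225 × [1 + (1 − 0.27) × 1.40]
    = 1.225 × [1 + 0.73 × 1.40] = 1.225 × 2.0220 = 2.4770
E(R) = R_f + β_L × MRP = 5.65% + 2.4770 × 4.90% = 17.79%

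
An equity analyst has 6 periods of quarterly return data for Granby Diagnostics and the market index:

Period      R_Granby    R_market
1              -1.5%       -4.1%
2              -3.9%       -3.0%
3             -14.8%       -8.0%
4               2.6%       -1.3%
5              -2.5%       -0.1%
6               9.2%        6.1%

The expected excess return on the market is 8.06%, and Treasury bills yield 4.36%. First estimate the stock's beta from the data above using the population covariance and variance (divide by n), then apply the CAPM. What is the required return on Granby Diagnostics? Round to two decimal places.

16.76%

Mean R_i = (-1.5 − 3.9 − 14.8 + 2.6 − 2.5 + 9.2) / 6 = -1.8167%
Mean R_m = (-4.1 − 3.0 − 8.0 − 1.3 − 0.1 + 6.1) / 6 = -1.7333%
Σ(R_i − R̄_i)(R_m − R̄_m) = 170.3467  ⇒  Cov = 170.3467 / 6 = 28.3911
Σ(R_m − R̄_m)² = 110.6933  ⇒  Var(R_m) = 110.6933 / 6 = 18.4489
β = Cov / Var(R_m) = 28.3911 / 18.4489 = 1.5389
E(R) = R_f + β × MRP = 4.36% + 1.5389 × 8.06% = 16.76%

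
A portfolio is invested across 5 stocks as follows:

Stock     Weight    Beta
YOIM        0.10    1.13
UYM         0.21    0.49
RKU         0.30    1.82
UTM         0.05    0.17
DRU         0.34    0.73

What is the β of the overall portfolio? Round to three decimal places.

β_P = Σ w_i β_i = 0.10×1.13 + 0.21×0.49 + 0.30×1.82 + 0.05×0.17 + 0.34×0.73 = 1.0186

1.019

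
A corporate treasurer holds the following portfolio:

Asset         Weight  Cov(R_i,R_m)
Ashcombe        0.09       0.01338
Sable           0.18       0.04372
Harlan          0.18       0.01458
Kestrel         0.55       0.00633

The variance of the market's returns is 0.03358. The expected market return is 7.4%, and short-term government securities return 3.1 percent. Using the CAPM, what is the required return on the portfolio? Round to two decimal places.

β_Ashcombe = 0.01338 / 0.03358 = 0.3985
β_Sable = 0.04372 / 0.03358 = 1.3020
β_Harlan = 0.01458 / 0.03358 = 0.4342
β_Kestrel = 0.00633 / 0.03358 = 0.1885
β_P = Σ w_i β_i = 0.09×0.3985 + 0.18×1.3020 + 0.18×0.4342 + 0.55×0.1885 = 0.4521
MRP = 7.4% − 3.1% = 4.30%
E(R_P) = R_f + β_P × MRP = 3.1% + 0.4521 × 4.3% = 5.04%

5.04%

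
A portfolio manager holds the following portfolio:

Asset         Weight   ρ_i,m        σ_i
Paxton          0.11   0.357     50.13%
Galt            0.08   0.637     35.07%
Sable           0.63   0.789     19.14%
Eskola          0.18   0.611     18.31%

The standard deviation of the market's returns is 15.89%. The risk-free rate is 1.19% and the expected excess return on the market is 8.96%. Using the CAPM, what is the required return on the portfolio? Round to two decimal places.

9.81%

β_Paxton = 0.357 × 50.13% / 15.89% = 1.1263
β_Galt = 0.637 × 35.07% / 15.89% = 1.4059
β_Sable = 0.789 × 19.14% / 15.89% = 0.9504
β_Eskola = 0.611 × 18.31% / 15.89% = 0.7041
β_P = Σ w_i β_i = 0.11×1.1263 + 0.08×1.4059 + 0.63×0.9504 + 0.18×0.7041 = 0.9619
E(R_P) = R_f + β_P × MRP = 1.19% + 0.9619 × 8.96% = 9.81%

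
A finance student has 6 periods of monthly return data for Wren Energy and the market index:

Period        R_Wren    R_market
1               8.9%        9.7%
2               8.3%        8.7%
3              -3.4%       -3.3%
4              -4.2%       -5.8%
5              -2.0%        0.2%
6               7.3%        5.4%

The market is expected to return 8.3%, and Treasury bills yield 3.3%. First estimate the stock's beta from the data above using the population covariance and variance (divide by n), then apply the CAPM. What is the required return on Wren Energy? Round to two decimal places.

8.05%

Mean R_i = (8.9 + 8.3 − 3.4 − 4.2 − 2.0 + 7.3) / 6 = 2.4833%
Mean R_m = (9.7 + 8.7 − 3.3 − 5.8 + 0.2 + 5.4) / 6 = 2.4833%
Σ(R_i − R̄_i)(R_m − R̄_m) = 196.1383  ⇒  Cov = 196.1383 / 6 = 32.6897
Σ(R_m − R̄_m)² = 206.5083  ⇒  Var(R_m) = 206.5083 / 6 = 34.4181
β = Cov / Var(R_m) = 32.6897 / 34.4181 = 0.9498
MRP = 8.3% − 3.3% = 5.00%
E(R) = R_f + β × MRP = 3.3% + 0.9498 × 5.0% = 8.05%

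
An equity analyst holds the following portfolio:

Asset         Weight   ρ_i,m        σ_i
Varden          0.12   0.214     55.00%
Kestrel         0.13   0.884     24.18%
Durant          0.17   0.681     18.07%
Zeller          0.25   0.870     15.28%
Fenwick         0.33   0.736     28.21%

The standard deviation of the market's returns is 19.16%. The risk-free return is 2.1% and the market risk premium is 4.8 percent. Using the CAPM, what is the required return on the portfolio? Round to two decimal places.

β_Varden = 0.214 × 55.00% / 19.16% = 0.6143
β_Kestrel = 0.884 × 24.18% / 19.16% = 1.1156
β_Durant = 0.681 × 18.07% / 19.16% = 0.6423
β_Zeller = 0.870 × 15.28% / 19.16% = 0.6938
β_Fenwick = 0.736 × 28.21% / 19.16% = 1.0836
β_P = Σ w_i β_i = 0.12×0.6143 + 0.13×1.1156 + 0.17×0.6423 + 0.25×0.6938 + 0.33×1.0836 = 0.8590
E(R_P) = R_f + β_P × MRP = 2.1% + 0.8590 × 4.8% = 6.22%

6.22%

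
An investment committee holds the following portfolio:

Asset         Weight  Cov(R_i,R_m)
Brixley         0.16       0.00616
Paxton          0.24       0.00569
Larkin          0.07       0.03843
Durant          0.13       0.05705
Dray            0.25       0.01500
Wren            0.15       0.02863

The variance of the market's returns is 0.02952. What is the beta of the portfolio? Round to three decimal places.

0.695

β_Brixley = 0.00616 / 0.02952 = 0.2087
β_Paxton = 0.00569 / 0.02952 = 0.1928
β_Larkin = 0.03843 / 0.02952 = 1.3018
β_Durant = 0.05705 / 0.02952 = 1.9326
β_Dray = 0.01500 / 0.02952 = 0.5081
β_Wren = 0.02863 / 0.02952 = 0.9699
β_P = Σ w_i β_i = 0.16×0.2087 + 0.24×0.1928 + 0.07×1.3018 + 0.13×1.9326 + 0.25×0.5081 + 0.15×0.9699 = 0.6945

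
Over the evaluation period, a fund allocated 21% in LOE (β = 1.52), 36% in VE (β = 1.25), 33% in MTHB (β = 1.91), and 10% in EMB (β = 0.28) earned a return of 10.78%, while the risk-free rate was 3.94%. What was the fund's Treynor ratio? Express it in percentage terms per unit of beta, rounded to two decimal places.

4.79%

β_P = 0.21×1.52 + 0.36×1.25 + 0.33×1.91 + 0.10×0.28 = 1.4275
Treynor = (R_P − R_f) / β_P = (10.78% − 3.94%) / 1.4275 = 6.84% / 1.4275 = 4.79%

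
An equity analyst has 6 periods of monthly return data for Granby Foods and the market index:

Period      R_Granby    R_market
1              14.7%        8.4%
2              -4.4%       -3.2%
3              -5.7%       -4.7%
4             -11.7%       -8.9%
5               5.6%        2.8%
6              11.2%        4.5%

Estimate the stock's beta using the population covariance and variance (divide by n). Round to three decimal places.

Mean R_i = (14.7 − 4.4 − 5.7 − 11.7 + 5.6 + 11.2) / 6 = 1.6167%
Mean R_m = (8.4 − 3.2 − 4.7 − 8.9 + 2.8 + 4.5) / 6 = -0.1833%
Σ(R_i − R̄_i)(R_m − R̄_m) = 336.3383  ⇒  Cov = 336.3383 / 6 = 56.0564
Σ(R_m − R̄_m)² = 209.9883  ⇒  Var(R_m) = 209.9883 / 6 = 34.9981
β = Cov / Var(R_m) = 56.0564 / 34.9981 = 1.6017

1.602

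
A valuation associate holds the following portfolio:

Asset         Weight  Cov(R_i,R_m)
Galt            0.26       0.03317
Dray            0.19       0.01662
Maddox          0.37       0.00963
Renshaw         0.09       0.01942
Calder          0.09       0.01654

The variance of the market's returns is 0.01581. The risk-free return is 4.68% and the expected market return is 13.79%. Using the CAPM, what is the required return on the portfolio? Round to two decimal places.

β_Galt = 0.03317 / 0.01581 = 2.0980
β_Dray = 0.01662 / 0.01581 = 1.0512
β_Maddox = 0.00963 / 0.01581 = 0.6091
β_Renshaw = 0.01942 / 0.01581 = 1.2283
β_Calder = 0.01654 / 0.01581 = 1.0462
β_P = Σ w_i β_i = 0.26×2.0980 + 0.19×1.0512 + 0.37×0.6091 + 0.09×1.2283 + 0.09×1.0462 = 1.1753
MRP = 13.79% − 4.68% = 9.11%
E(R_P) = R_f + β_P × MRP = 4.68% + 1.1753 × 9.11% = 15.39%

15.39%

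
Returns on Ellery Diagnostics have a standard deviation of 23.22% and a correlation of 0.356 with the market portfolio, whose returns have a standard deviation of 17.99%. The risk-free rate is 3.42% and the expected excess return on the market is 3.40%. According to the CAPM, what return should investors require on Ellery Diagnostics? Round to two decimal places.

β = ρ × σ_i / σ_m = 0.356 × 23.22% / 17.99% = 0.4595
E(R) = 3.42% + 0.4595 × 3.40% = 4.98%

4.98%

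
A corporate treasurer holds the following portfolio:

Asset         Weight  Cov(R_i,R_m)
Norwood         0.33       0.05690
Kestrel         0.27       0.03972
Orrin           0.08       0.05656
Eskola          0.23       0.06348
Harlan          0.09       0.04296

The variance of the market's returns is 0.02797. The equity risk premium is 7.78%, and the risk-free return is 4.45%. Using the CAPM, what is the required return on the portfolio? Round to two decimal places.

β_Norwood = 0.05690 / 0.02797 = 2.0343
β_Kestrel = 0.03972 / 0.02797 = 1.4201
β_Orrin = 0.05656 / 0.02797 = 2.0222
β_Eskola = 0.06348 / 0.02797 = 2.2696
β_Harlan = 0.04296 / 0.02797 = 1.5359
β_P = Σ w_i β_i = 0.33×2.0343 + 0.27×1.4201 + 0.08×2.0222 + 0.23×2.2696 + 0.09×1.5359 = 1.8768
E(R_P) = R_f + β_P × MRP = 4.45% + 1.8768 × 7.78% = 19.05%

19.05%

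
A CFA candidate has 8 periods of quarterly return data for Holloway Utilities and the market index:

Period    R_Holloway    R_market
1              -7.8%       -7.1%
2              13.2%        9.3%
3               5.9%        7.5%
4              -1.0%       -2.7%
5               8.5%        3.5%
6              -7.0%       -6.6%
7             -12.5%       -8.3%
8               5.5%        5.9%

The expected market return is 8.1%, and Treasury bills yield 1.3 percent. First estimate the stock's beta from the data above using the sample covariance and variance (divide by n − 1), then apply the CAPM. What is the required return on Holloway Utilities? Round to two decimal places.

Mean R_i = (-7.8 + 13.2 + 5.9 − 1.0 + 8.5 − 7.0 − 12.5 + 5.5) / 8 = 0.6000%
Mean R_m = (-7.1 + 9.3 + 7.5 − 2.7 + 3.5 − 6.6 − 8.3 + 5.9) / 8 = 0.1875%
Σ(R_i − R̄_i)(R_m − R̄_m) = 436.3400  ⇒  Cov = 436.3400 / 7 = 62.3343
Σ(R_m − R̄_m)² = 359.6688  ⇒  Var(R_m) = 359.6688 / 7 = 51.3813
β = Cov / Var(R_m) = 62.3343 / 51.3813 = 1.2132
MRP = 8.1% − 1.3% = 6.80%
E(R) = R_f + β × MRP = 1.3% + 1.2132 × 6.8% = 9.55%

9.55%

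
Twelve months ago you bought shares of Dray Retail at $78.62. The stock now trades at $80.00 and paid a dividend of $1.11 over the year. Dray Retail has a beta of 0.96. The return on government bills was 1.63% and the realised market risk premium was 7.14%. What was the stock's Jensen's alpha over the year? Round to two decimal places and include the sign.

-5.32%

Realised HPR = (P1 + D1 − P0) / P0 = (80.00 + 1.11 − 78.62) / 78.62 = 2.49 / 78.62 = 3.1671%
CAPM required = R_f + β·MRP = 1.63% + 0.96 × 7.14% = 8.4844%
α = realised − required = 3.1671% − 8.4844% = -5.32%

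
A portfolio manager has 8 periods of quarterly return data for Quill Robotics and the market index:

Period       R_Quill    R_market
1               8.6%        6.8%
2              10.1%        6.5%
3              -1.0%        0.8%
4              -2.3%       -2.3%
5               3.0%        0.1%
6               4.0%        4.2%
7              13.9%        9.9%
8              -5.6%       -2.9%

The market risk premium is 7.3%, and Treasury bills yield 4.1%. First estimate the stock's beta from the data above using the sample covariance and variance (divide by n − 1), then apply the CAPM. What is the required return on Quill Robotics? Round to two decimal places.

14.24%

Mean R_i = (8.6 + 10.1 − 1.0 − 2.3 + 3.0 + 4.0 + 13.9 − 5.6) / 8 = 3.8375%
Mean R_m = (6.8 + 6.5 + 0.8 − 2.3 + 0.1 + 4.2 + 9.9 − 2.9) / 8 = 2.8875%
Σ(R_i − R̄_i)(R_m − R̄_m) = 210.9238  ⇒  Cov = 210.9238 / 7 = 30.1320
Σ(R_m − R̄_m)² = 151.7888  ⇒  Var(R_m) = 151.7888 / 7 = 21.6841
β = Cov / Var(R_m) = 30.1320 / 21.6841 = 1.3896
E(R) = R_f + β × MRP = 4.1% + 1.3896 × 7.3% = 14.24%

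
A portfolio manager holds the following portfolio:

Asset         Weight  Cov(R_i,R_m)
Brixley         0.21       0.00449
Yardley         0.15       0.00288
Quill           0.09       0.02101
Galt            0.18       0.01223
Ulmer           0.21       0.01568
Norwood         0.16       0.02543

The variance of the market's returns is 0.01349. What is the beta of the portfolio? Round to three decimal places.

0.951

β_Brixley = 0.00449 / 0.01349 = 0.3328
β_Yardley = 0.00288 / 0.01349 = 0.2135
β_Quill = 0.02101 / 0.01349 = 1.5574
β_Galt = 0.01223 / 0.01349 = 0.9066
β_Ulmer = 0.01568 / 0.01349 = 1.1623
β_Norwood = 0.02543 / 0.01349 = 1.8851
β_P = Σ w_i β_i = 0.21×0.3328 + 0.15×0.2135 + 0.09×1.5574 + 0.18×0.9066 + 0.21×1.1623 + 0.16×1.8851 = 0.9510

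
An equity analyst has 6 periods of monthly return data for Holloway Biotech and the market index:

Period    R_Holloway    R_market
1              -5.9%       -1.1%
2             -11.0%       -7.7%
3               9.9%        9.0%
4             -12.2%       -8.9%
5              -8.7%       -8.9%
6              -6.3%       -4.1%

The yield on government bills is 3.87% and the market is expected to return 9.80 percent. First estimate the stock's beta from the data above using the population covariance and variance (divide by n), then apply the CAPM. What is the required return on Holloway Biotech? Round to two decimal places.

10.55%

Mean R_i = (-5.9 − 11.0 + 9.9 − 12.2 − 8.7 − 6.3) / 6 = -5.7000%
Mean R_m = (-1.1 − 7.7 + 9.0 − 8.9 − 8.9 − 4.1) / 6 = -3.6167%
Σ(R_i − R̄_i)(R_m − R̄_m) = 268.4400  ⇒  Cov = 268.4400 / 6 = 44.7400
Σ(R_m − R̄_m)² = 238.2483  ⇒  Var(R_m) = 238.2483 / 6 = 39.7081
β = Cov / Var(R_m) = 44.7400 / 39.7081 = 1.1267
MRP = 9.80% − 3.87% = 5.93%
E(R) = R_f + β × MRP = 3.87% + 1.1267 × 5.93% = 10.55%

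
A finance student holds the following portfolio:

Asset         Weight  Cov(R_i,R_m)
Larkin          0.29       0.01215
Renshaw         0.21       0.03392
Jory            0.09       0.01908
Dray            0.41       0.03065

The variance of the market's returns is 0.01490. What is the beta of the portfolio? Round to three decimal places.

1.673

β_Larkin = 0.01215 / 0.01490 = 0.8154
β_Renshaw = 0.03392 / 0.01490 = 2.2765
β_Jory = 0.01908 / 0.01490 = 1.2805
β_Dray = 0.03065 / 0.01490 = 2.0570
β_P = Σ w_i β_i = 0.29×0.8154 + 0.21×2.2765 + 0.09×1.2805 + 0.41×2.0570 = 1.6731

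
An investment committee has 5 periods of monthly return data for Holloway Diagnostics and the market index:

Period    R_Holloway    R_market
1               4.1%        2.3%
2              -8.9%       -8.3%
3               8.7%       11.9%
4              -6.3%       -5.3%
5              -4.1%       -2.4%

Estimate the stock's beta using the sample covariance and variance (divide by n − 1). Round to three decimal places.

0.915

Mean R_i = (4.1 − 8.9 + 8.7 − 6.3 − 4.1) / 5 = -1.3000%
Mean R_m = (2.3 − 8.3 + 11.9 − 5.3 − 2.4) / 5 = -0.3600%
Σ(R_i − R̄_i)(R_m − R̄_m) = 227.7200  ⇒  Cov = 227.7200 / 4 = 56.9300
Σ(R_m − R̄_m)² = 248.9920  ⇒  Var(R_m) = 248.9920 / 4 = 62.2480
β = Cov / Var(R_m) = 56.9300 / 62.2480 = 0.9146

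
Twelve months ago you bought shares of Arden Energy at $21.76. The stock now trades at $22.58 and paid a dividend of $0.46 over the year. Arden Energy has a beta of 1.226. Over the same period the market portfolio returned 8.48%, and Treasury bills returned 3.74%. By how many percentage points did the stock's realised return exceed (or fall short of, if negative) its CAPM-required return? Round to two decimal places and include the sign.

-3.67%

Realised HPR = (P1 + D1 − P0) / P0 = (22.58 + 0.46 − 21.76) / 21.76 = 1.28 / 21.76 = 5.8824%
MRP = 8.48% − 3.74% = 4.74%
CAPM required = R_f + β·MRP = 3.74% + 1.226 × 4.74% = 9.55124%
α = realised − required = 5.8824% − 9.55124% = -3.67%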